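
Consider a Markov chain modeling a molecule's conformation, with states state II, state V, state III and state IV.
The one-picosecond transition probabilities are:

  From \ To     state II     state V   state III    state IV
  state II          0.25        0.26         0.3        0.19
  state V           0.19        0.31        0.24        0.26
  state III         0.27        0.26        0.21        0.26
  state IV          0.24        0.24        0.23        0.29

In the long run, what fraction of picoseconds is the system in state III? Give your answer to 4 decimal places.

Let the stationary distribution be π with π = πP and π_1 + π_2 + π_3 + π_4 = 1.
π_1 = 0.25·π_1 + 0.19·π_2 + 0.27·π_3 + 0.24·π_4
π_2 = 0.26·π_1 + 0.31·π_2 + 0.26·π_3 + 0.24·π_4
π_3 = 0.3·π_1 + 0.24·π_2 + 0.21·π_3 + 0.23·π_4
Solving with the normalization constraint gives π = (0.2363, 0.2684, 0.2443, 0.2510).
So the stationary probability of state III is 0.2443.

0.2443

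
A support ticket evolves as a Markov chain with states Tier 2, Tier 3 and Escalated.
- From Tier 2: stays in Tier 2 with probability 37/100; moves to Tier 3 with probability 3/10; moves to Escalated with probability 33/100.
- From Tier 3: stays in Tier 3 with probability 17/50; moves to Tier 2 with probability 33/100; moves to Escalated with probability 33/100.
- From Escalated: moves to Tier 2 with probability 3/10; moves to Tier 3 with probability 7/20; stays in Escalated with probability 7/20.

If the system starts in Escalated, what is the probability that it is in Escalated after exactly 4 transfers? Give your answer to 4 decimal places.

0.3367

Propagate the distribution vector 4 transfers from Escalated.
After 0 transfers: (0.0000, 0.0000, 1.0000)
After 1 transfer: (0.3000, 0.3500, 0.3500)
After 2 transfers: (0.3315, 0.3315, 0.3370)
After 3 transfers: (0.3332, 0.3301, 0.3367)
After 4 transfers: (0.3332, 0.3300, 0.3367)
P(in Escalated after 4 transfers) = 0.3367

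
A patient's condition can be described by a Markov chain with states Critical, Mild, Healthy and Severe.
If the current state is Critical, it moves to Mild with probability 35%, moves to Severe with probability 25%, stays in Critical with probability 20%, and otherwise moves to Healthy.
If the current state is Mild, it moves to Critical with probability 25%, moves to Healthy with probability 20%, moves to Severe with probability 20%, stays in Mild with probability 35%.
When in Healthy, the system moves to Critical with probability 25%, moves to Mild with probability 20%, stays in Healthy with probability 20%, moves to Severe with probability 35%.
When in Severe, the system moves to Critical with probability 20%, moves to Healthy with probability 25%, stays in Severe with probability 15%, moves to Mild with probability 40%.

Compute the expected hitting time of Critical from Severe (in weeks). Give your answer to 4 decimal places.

4.3853

Let t(s) be the expected number of weeks to first reach Critical from state s, with t(Critical) = 0. Conditioning on the first week:
t(Mild) = 1 + 0.35·t(Mild) + 0.2·t(Healthy) + 0.2·t(Severe)
t(Healthy) = 1 + 0.2·t(Mild) + 0.2·t(Healthy) + 0.35·t(Severe)
t(Severe) = 1 + 0.4·t(Mild) + 0.25·t(Healthy) + 0.15·t(Severe)
Solving: t(Mild) = 4.1846, t(Healthy) = 4.2148, t(Severe) = 4.3853.
Expected weeks from Severe to Critical: 4.3853.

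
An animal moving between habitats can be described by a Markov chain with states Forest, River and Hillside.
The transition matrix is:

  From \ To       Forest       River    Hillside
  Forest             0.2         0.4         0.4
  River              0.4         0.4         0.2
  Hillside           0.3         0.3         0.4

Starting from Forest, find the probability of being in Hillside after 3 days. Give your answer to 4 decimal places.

Propagate the distribution vector 3 days from Forest.
After 0 days: (1.0000, 0.0000, 0.0000)
After 1 day: (0.2000, 0.4000, 0.4000)
After 2 days: (0.3200, 0.3600, 0.3200)
After 3 days: (0.3040, 0.3680, 0.3280)
P(in Hillside after 3 days) = 0.3280

0.3280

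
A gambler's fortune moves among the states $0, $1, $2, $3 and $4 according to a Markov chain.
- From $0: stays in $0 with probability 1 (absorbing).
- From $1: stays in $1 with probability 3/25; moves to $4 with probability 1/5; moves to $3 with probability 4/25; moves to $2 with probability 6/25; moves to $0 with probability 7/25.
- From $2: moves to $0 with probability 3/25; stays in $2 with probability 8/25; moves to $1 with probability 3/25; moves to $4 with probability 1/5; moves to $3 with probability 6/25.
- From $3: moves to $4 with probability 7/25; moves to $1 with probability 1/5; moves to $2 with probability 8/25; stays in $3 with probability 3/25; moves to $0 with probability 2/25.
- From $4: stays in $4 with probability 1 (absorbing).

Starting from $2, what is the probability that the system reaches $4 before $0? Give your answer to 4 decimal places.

0.6182

Let h(s) be the probability of absorption at $4 starting from transient state s. Then h($4) = 1 and h($0) = 0. By first-step analysis:
h($1) = 0.28·0 + 0.12·h($1) + 0.24·h($2) + 0.16·h($3) + 0.2·1
h($2) = 0.12·0 + 0.12·h($1) + 0.32·h($2) + 0.24·h($3) + 0.2·1
h($3) = 0.08·0 + 0.2·h($1) + 0.32·h($2) + 0.12·h($3) + 0.28·1
Solving: h($1) = 0.5159, h($2) = 0.6182, h($3) = 0.6602.
Starting from $2, the probability is 0.6182.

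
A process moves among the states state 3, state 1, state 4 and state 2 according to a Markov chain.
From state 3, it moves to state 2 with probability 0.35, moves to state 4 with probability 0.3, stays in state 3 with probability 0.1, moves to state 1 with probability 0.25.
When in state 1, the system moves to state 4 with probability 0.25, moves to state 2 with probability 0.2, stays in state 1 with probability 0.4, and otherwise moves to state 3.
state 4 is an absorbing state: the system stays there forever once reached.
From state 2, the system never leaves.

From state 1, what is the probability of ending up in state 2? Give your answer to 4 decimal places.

Let h(s) be the probability of absorption at state 2 starting from transient state s. Then h(state 2) = 1 and h(state 4) = 0. By first-step analysis:
h(state 3) = 0.1·h(state 3) + 0.25·h(state 1) + 0.3·0 + 0.35·1
h(state 1) = 0.15·h(state 3) + 0.4·h(state 1) + 0.25·0 + 0.2·1
Solving: h(state 3) = 0.5174, h(state 1) = 0.4627.
Starting from state 1, the probability is 0.4627.

0.4627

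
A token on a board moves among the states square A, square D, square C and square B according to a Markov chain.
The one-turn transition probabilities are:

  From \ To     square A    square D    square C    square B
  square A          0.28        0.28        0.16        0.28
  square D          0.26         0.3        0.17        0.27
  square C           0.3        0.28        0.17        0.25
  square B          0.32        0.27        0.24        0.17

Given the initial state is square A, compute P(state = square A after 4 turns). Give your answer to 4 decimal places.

0.2878

Propagate the distribution vector 4 turns from square A.
After 0 turns: (1.0000, 0.0000, 0.0000, 0.0000)
After 1 turn: (0.2800, 0.2800, 0.1600, 0.2800)
After 2 turns: (0.2888, 0.2828, 0.1868, 0.2416)
After 3 turns: (0.2877, 0.2832, 0.1840, 0.2450)
After 4 turns: (0.2878, 0.2832, 0.1843, 0.2447)
P(in square A after 4 turns) = 0.2878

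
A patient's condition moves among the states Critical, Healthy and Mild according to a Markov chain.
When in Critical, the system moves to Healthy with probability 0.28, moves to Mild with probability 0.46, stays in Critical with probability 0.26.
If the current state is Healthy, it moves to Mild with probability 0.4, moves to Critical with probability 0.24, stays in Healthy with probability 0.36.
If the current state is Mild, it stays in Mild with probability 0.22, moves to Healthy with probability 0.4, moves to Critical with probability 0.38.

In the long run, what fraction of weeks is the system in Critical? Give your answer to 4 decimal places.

0.2955

Let the stationary distribution be π with π = πP and π_1 + π_2 + π_3 = 1.
π_1 = 0.26·π_1 + 0.24·π_2 + 0.38·π_3
π_2 = 0.28·π_1 + 0.36·π_2 + 0.4·π_3
Solving with the normalization constraint gives π = (0.2955, 0.3505, 0.3540).
So the stationary probability of Critical is 0.2955.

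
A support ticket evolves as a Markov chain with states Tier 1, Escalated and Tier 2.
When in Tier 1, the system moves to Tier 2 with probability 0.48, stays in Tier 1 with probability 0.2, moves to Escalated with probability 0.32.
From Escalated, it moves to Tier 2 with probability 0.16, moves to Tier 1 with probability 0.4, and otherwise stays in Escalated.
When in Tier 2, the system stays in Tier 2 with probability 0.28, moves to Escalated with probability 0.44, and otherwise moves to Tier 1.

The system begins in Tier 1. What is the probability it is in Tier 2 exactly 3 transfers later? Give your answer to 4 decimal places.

0.2906

Propagate the distribution vector 3 transfers from Tier 1.
After 0 transfers: (1.0000, 0.0000, 0.0000)
After 1 transfer: (0.2000, 0.3200, 0.4800)
After 2 transfers: (0.3024, 0.4160, 0.2816)
After 3 transfers: (0.3057, 0.4037, 0.2906)
P(in Tier 2 after 3 transfers) = 0.2906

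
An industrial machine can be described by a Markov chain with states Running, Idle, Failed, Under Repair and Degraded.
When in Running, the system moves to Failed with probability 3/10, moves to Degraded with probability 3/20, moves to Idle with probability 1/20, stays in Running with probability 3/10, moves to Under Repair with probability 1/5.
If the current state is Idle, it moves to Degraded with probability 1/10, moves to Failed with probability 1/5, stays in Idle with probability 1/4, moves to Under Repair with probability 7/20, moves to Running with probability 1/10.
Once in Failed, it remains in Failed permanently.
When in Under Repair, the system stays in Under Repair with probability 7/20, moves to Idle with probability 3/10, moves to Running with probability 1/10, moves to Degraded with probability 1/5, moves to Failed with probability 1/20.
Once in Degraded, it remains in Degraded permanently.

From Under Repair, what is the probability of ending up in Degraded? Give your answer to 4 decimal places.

Let h(s) be the probability of absorption at Degraded starting from transient state s. Then h(Degraded) = 1 and h(Failed) = 0. By first-step analysis:
h(Running) = 0.3·h(Running) + 0.05·h(Idle) + 0.3·0 + 0.2·h(Under Repair) + 0.15·1
h(Idle) = 0.1·h(Running) + 0.25·h(Idle) + 0.2·0 + 0.35·h(Under Repair) + 0.1·1
h(Under Repair) = 0.1·h(Running) + 0.3·h(Idle) + 0.05·0 + 0.35·h(Under Repair) + 0.2·1
Solving: h(Running) = 0.4142, h(Idle) = 0.4612, h(Under Repair) = 0.5843.
Starting from Under Repair, the probability is 0.5843.

0.5843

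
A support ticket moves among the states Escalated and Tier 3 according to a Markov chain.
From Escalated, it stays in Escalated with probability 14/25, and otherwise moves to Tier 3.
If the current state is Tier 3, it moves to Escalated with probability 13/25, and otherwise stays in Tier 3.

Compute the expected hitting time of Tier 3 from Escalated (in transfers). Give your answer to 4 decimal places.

2.2727

Let t(s) be the expected number of transfers to first reach Tier 3 from state s, with t(Tier 3) = 0. Conditioning on the first transfer:
t(Escalated) = 1 + 0.56·t(Escalated)
Solving: t(Escalated) = 2.2727.
Expected transfers from Escalated to Tier 3: 2.2727.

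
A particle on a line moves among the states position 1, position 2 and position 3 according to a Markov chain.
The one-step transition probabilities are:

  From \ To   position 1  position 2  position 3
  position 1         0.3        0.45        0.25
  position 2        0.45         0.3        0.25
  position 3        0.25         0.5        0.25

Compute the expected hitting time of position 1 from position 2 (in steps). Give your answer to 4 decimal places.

2.5000

Let t(s) be the expected number of steps to first reach position 1 from state s, with t(position 1) = 0. Conditioning on the first step:
t(position 2) = 1 + 0.3·t(position 2) + 0.25·t(position 3)
t(position 3) = 1 + 0.5·t(position 2) + 0.25·t(position 3)
Solving: t(position 2) = 2.5000, t(position 3) = 3.0000.
Expected steps from position 2 to position 1: 2.5000.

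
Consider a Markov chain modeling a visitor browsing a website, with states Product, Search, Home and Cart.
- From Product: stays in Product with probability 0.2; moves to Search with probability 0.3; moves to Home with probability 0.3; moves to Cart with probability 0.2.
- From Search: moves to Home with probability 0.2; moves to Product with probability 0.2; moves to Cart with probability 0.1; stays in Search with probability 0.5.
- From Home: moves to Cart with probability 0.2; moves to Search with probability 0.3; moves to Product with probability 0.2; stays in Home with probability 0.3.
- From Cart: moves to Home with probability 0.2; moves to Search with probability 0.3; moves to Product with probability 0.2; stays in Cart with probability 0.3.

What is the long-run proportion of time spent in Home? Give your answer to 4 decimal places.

Let the stationary distribution be π with π = πP and π_1 + π_2 + π_3 + π_4 = 1.
π_1 = 0.2·π_1 + 0.2·π_2 + 0.2·π_3 + 0.2·π_4
π_2 = 0.3·π_1 + 0.5·π_2 + 0.3·π_3 + 0.3·π_4
π_3 = 0.3·π_1 + 0.2·π_2 + 0.3·π_3 + 0.2·π_4
Solving with the normalization constraint gives π = (0.2000, 0.3750, 0.2444, 0.1806).
So the stationary probability of Home is 0.2444.

0.2444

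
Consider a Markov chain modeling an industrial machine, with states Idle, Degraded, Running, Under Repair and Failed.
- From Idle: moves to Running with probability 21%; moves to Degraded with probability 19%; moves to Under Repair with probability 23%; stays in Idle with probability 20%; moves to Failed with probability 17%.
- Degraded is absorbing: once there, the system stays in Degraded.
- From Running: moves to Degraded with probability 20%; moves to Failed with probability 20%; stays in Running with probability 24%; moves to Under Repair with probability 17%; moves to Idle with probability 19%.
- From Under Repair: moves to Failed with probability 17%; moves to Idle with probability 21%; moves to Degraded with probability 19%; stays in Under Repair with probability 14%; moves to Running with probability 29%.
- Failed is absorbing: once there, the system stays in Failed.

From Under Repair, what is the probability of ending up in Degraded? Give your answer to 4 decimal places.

Let h(s) be the probability of absorption at Degraded starting from transient state s. Then h(Degraded) = 1 and h(Failed) = 0. By first-step analysis:
h(Idle) = 0.2·h(Idle) + 0.19·1 + 0.21·h(Running) + 0.23·h(Under Repair) + 0.17·0
h(Running) = 0.19·h(Idle) + 0.2·1 + 0.24·h(Running) + 0.17·h(Under Repair) + 0.2·0
h(Under Repair) = 0.21·h(Idle) + 0.19·1 + 0.29·h(Running) + 0.14·h(Under Repair) + 0.17·0
Solving: h(Idle) = 0.5208, h(Running) = 0.5097, h(Under Repair) = 0.5200.
Starting from Under Repair, the probability is 0.5200.

0.5200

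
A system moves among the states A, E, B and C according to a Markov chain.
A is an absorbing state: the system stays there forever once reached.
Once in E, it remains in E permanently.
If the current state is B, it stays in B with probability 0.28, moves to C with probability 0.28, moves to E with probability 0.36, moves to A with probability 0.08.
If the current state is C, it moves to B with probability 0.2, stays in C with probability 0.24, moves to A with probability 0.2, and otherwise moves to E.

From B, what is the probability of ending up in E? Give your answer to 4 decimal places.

0.7622

Let h(s) be the probability of absorption at E starting from transient state s. Then h(E) = 1 and h(A) = 0. By first-step analysis:
h(B) = 0.08·0 + 0.36·1 + 0.28·h(B) + 0.28·h(C)
h(C) = 0.2·0 + 0.36·1 + 0.2·h(B) + 0.24·h(C)
Solving: h(B) = 0.7622, h(C) = 0.6743.
Starting from B, the probability is 0.7622.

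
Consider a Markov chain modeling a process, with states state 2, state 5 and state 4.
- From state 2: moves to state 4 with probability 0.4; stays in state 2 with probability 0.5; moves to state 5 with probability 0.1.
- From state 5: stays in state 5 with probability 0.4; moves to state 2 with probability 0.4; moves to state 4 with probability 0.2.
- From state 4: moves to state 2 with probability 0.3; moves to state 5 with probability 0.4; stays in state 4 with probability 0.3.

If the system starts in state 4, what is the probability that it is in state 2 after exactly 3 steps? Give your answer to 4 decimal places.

0.4110

Propagate the distribution vector 3 steps from state 4.
After 0 steps: (0.0000, 0.0000, 1.0000)
After 1 step: (0.3000, 0.4000, 0.3000)
After 2 steps: (0.4000, 0.3100, 0.2900)
After 3 steps: (0.4110, 0.2800, 0.3090)
P(in state 2 after 3 steps) = 0.4110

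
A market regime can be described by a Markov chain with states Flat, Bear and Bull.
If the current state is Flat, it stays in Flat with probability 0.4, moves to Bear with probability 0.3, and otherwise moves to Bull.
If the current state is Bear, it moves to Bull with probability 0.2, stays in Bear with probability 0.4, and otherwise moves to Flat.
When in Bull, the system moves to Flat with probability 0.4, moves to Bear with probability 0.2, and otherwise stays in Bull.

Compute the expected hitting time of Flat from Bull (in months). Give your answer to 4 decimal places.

Let t(s) be the expected number of months to first reach Flat from state s, with t(Flat) = 0. Conditioning on the first month:
t(Bear) = 1 + 0.4·t(Bear) + 0.2·t(Bull)
t(Bull) = 1 + 0.2·t(Bear) + 0.4·t(Bull)
Solving: t(Bear) = 2.5000, t(Bull) = 2.5000.
Expected months from Bull to Flat: 2.5000.

2.5000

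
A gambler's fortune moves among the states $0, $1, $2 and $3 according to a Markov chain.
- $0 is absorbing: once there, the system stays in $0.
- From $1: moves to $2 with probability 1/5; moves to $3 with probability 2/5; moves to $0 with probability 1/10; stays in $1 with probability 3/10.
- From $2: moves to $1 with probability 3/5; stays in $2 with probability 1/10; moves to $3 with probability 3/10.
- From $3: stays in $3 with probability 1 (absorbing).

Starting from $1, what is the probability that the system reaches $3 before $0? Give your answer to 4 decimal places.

0.8235

Let h(s) be the probability of absorption at $3 starting from transient state s. Then h($3) = 1 and h($0) = 0. By first-step analysis:
h($1) = 0.1·0 + 0.3·h($1) + 0.2·h($2) + 0.4·1
h($2) = 0.6·h($1) + 0.1·h($2) + 0.3·1
Solving: h($1) = 0.8235, h($2) = 0.8824.
Starting from $1, the probability is 0.8235.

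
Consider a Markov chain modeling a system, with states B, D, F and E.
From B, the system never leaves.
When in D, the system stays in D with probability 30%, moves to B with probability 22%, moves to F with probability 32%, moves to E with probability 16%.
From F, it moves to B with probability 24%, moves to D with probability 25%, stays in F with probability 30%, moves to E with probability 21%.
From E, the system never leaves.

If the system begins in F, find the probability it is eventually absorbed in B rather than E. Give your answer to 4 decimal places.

Let h(s) be the probability of absorption at B starting from transient state s. Then h(B) = 1 and h(E) = 0. By first-step analysis:
h(D) = 0.22·1 + 0.3·h(D) + 0.32·h(F) + 0.16·0
h(F) = 0.24·1 + 0.25·h(D) + 0.3·h(F) + 0.21·0
Solving: h(D) = 0.5629, h(F) = 0.5439.
Starting from F, the probability is 0.5439.

0.5439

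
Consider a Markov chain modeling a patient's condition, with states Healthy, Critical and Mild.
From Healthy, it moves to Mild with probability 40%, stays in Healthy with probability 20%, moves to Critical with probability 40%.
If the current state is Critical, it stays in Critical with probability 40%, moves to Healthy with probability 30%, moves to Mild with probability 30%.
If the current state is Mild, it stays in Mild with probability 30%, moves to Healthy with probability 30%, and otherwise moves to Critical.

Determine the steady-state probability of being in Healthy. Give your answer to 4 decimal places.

Let the stationary distribution be π with π = πP and π_1 + π_2 + π_3 = 1.
π_1 = 0.2·π_1 + 0.3·π_2 + 0.3·π_3
π_2 = 0.4·π_1 + 0.4·π_2 + 0.4·π_3
Solving with the normalization constraint gives π = (0.2727, 0.4000, 0.3273).
So the stationary probability of Healthy is 0.2727.

0.2727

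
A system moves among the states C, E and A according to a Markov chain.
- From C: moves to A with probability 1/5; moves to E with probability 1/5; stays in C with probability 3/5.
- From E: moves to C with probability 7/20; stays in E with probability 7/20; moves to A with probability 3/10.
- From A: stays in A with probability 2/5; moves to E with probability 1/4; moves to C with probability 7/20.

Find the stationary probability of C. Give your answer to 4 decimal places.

0.4667

Let the stationary distribution be π with π = πP and π_1 + π_2 + π_3 = 1.
π_1 = 0.6·π_1 + 0.35·π_2 + 0.35·π_3
π_2 = 0.2·π_1 + 0.35·π_2 + 0.25·π_3
Solving with the normalization constraint gives π = (0.4667, 0.2519, 0.2815).
So the stationary probability of C is 0.4667.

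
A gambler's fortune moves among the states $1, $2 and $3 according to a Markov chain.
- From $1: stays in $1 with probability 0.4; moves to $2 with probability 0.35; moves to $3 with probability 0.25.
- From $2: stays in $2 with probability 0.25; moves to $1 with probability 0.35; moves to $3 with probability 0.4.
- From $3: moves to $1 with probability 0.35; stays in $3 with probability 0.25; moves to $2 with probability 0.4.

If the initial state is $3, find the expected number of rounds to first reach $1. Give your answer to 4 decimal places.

Let t(s) be the expected number of rounds to first reach $1 from state s, with t($1) = 0. Conditioning on the first round:
t($2) = 1 + 0.25·t($2) + 0.4·t($3)
t($3) = 1 + 0.4·t($2) + 0.25·t($3)
Solving: t($2) = 2.8571, t($3) = 2.8571.
Expected rounds from $3 to $1: 2.8571.

2.8571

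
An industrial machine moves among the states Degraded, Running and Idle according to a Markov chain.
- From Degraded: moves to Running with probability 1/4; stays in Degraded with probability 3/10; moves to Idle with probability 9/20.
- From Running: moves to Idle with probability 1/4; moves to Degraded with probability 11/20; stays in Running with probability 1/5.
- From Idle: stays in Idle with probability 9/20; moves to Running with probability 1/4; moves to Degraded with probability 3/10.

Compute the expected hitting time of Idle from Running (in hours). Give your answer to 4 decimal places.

Let t(s) be the expected number of hours to first reach Idle from state s, with t(Idle) = 0. Conditioning on the first hour:
t(Degraded) = 1 + 0.3·t(Degraded) + 0.25·t(Running)
t(Running) = 1 + 0.55·t(Degraded) + 0.2·t(Running)
Solving: t(Degraded) = 2.4852, t(Running) = 2.9586.
Expected hours from Running to Idle: 2.9586.

2.9586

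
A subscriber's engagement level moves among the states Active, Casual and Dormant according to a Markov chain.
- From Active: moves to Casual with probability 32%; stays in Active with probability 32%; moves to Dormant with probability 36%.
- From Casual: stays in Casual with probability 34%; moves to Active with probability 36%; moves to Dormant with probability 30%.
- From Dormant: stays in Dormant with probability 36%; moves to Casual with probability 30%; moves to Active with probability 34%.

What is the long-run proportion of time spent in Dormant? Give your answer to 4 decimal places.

Let the stationary distribution be π with π = πP and π_1 + π_2 + π_3 = 1.
π_1 = 0.32·π_1 + 0.36·π_2 + 0.34·π_3
π_2 = 0.32·π_1 + 0.34·π_2 + 0.3·π_3
Solving with the normalization constraint gives π = (0.3396, 0.3196, 0.3408).
So the stationary probability of Dormant is 0.3408.

0.3408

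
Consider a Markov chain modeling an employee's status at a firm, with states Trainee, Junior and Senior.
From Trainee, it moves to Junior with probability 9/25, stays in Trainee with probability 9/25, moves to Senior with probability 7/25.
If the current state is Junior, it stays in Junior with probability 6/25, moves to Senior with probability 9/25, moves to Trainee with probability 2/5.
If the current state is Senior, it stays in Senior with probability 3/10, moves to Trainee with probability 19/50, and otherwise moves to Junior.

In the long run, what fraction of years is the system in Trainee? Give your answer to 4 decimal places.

Let the stationary distribution be π with π = πP and π_1 + π_2 + π_3 = 1.
π_1 = 0.36·π_1 + 0.4·π_2 + 0.38·π_3
π_2 = 0.36·π_1 + 0.24·π_2 + 0.32·π_3
Solving with the normalization constraint gives π = (0.3786, 0.3103, 0.3110).
So the stationary probability of Trainee is 0.3786.

0.3786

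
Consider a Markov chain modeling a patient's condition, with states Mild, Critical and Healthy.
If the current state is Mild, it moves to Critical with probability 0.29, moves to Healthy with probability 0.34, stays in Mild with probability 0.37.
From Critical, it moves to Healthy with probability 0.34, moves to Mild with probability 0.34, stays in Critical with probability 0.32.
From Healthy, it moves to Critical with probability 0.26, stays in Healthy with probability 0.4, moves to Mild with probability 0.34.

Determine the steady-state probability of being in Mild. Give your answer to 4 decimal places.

0.3505

Let the stationary distribution be π with π = πP and π_1 + π_2 + π_3 = 1.
π_1 = 0.37·π_1 + 0.34·π_2 + 0.34·π_3
π_2 = 0.29·π_1 + 0.32·π_2 + 0.26·π_3
Solving with the normalization constraint gives π = (0.3505, 0.2878, 0.3617).
So the stationary probability of Mild is 0.3505.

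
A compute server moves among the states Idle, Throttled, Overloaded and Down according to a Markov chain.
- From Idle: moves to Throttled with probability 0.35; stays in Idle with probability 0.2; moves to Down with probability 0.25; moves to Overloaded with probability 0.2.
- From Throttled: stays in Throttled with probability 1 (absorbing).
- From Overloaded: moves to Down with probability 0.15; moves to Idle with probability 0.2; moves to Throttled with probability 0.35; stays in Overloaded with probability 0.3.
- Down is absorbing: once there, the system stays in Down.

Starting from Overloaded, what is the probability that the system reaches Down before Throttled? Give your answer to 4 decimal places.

Let h(s) be the probability of absorption at Down starting from transient state s. Then h(Down) = 1 and h(Throttled) = 0. By first-step analysis:
h(Idle) = 0.2·h(Idle) + 0.35·0 + 0.2·h(Overloaded) + 0.25·1
h(Overloaded) = 0.2·h(Idle) + 0.35·0 + 0.3·h(Overloaded) + 0.15·1
Solving: h(Idle) = 0.3942, h(Overloaded) = 0.3269.
Starting from Overloaded, the probability is 0.3269.

0.3269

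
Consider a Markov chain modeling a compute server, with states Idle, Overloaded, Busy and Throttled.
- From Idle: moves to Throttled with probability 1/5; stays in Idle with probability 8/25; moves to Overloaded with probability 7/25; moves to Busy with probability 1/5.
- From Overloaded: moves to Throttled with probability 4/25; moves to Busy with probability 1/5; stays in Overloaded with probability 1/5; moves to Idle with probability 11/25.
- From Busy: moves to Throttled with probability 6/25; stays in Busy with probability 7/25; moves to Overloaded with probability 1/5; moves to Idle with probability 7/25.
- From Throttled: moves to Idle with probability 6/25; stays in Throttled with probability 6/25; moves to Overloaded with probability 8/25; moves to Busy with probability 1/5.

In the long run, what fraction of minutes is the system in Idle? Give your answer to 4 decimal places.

0.3248

Let the stationary distribution be π with π = πP and π_1 + π_2 + π_3 + π_4 = 1.
π_1 = 0.32·π_1 + 0.44·π_2 + 0.28·π_3 + 0.24·π_4
π_2 = 0.28·π_1 + 0.2·π_2 + 0.2·π_3 + 0.32·π_4
π_3 = 0.2·π_1 + 0.2·π_2 + 0.28·π_3 + 0.2·π_4
Solving with the normalization constraint gives π = (0.3248, 0.2508, 0.2174, 0.2069).
So the stationary probability of Idle is 0.3248.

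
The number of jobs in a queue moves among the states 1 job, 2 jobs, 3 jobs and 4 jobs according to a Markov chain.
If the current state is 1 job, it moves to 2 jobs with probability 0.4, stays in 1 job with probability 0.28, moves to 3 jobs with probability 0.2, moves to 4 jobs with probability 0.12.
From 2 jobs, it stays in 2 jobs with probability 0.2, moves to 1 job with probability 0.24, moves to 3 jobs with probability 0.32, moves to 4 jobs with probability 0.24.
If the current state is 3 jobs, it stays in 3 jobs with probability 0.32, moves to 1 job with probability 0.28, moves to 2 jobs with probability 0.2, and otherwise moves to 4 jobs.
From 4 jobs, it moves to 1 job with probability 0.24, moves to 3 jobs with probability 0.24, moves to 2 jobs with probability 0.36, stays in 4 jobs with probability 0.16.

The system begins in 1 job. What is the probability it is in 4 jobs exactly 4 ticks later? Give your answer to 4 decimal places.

0.1831

Propagate the distribution vector 4 ticks from 1 job.
After 0 ticks: (1.0000, 0.0000, 0.0000, 0.0000)
After 1 tick: (0.2800, 0.4000, 0.2000, 0.1200)
After 2 ticks: (0.2592, 0.2752, 0.2768, 0.1888)
After 3 ticks: (0.2614, 0.2820, 0.2738, 0.1827)
After 4 ticks: (0.2614, 0.2815, 0.2740, 0.1831)
P(in 4 jobs after 4 ticks) = 0.1831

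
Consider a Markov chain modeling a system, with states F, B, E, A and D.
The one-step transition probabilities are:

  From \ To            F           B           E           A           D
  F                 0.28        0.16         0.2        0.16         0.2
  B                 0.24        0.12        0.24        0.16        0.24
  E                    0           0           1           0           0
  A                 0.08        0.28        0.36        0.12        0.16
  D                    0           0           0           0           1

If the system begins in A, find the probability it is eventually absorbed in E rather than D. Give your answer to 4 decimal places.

0.6273

Let h(s) be the probability of absorption at E starting from transient state s. Then h(E) = 1 and h(D) = 0. By first-step analysis:
h(F) = 0.28·h(F) + 0.16·h(B) + 0.2·1 + 0.16·h(A) + 0.2·0
h(B) = 0.24·h(F) + 0.12·h(B) + 0.24·1 + 0.16·h(A) + 0.24·0
h(A) = 0.08·h(F) + 0.28·h(B) + 0.36·1 + 0.12·h(A) + 0.16·0
Solving: h(F) = 0.5356, h(B) = 0.5329, h(A) = 0.6273.
Starting from A, the probability is 0.6273.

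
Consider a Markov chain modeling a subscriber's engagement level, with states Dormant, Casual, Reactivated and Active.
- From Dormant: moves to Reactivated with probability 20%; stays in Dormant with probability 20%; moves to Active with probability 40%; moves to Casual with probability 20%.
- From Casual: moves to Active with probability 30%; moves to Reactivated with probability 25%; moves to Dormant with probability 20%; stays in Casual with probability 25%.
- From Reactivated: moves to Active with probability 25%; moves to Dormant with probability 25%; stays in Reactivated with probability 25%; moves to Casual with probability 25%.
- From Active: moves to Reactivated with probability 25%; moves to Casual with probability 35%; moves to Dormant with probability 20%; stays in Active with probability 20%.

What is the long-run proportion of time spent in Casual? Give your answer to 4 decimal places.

Let the stationary distribution be π with π = πP and π_1 + π_2 + π_3 + π_4 = 1.
π_1 = 0.2·π_1 + 0.2·π_2 + 0.25·π_3 + 0.2·π_4
π_2 = 0.2·π_1 + 0.25·π_2 + 0.25·π_3 + 0.35·π_4
π_3 = 0.2·π_1 + 0.25·π_2 + 0.25·π_3 + 0.25·π_4
Solving with the normalization constraint gives π = (0.2120, 0.2675, 0.2394, 0.2811).
So the stationary probability of Casual is 0.2675.

0.2675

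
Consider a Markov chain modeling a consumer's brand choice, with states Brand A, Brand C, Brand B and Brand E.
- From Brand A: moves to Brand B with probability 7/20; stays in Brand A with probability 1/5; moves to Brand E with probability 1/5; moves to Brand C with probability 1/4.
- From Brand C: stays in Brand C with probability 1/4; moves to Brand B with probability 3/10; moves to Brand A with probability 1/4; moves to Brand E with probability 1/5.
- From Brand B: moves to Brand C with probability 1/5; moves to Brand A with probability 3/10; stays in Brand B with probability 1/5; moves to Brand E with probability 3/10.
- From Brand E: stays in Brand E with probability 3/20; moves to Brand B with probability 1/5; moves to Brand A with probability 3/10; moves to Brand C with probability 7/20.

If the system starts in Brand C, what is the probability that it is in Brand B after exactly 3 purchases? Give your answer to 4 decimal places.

Propagate the distribution vector 3 purchases from Brand C.
After 0 purchases: (0.0000, 1.0000, 0.0000, 0.0000)
After 1 purchase: (0.2500, 0.2500, 0.3000, 0.2000)
After 2 purchases: (0.2625, 0.2550, 0.2625, 0.2200)
After 3 purchases: (0.2610, 0.2589, 0.2649, 0.2153)
P(in Brand B after 3 purchases) = 0.2649

0.2649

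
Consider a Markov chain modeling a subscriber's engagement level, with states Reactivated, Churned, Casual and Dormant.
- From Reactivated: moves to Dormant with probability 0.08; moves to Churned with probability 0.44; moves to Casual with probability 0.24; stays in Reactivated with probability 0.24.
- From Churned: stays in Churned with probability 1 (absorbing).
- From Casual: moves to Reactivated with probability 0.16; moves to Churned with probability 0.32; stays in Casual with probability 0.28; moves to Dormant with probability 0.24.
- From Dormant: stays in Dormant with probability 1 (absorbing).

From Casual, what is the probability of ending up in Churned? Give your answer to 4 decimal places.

0.6164

Let h(s) be the probability of absorption at Churned starting from transient state s. Then h(Churned) = 1 and h(Dormant) = 0. By first-step analysis:
h(Reactivated) = 0.24·h(Reactivated) + 0.44·1 + 0.24·h(Casual) + 0.08·0
h(Casual) = 0.16·h(Reactivated) + 0.32·1 + 0.28·h(Casual) + 0.24·0
Solving: h(Reactivated) = 0.7736, h(Casual) = 0.6164.
Starting from Casual, the probability is 0.6164.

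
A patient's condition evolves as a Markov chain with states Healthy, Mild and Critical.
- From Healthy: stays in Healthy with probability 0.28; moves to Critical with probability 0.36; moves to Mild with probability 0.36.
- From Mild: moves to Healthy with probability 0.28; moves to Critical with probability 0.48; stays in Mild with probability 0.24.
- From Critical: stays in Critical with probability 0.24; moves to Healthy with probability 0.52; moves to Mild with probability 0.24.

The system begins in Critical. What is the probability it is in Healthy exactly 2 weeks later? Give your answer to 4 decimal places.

0.3376

Sum over the intermediate state after 1 week:
P = P(Critical→Healthy)·P(Healthy→Healthy) + P(Critical→Mild)·P(Mild→Healthy) + P(Critical→Critical)·P(Critical→Healthy)
  = 0.52×0.28 + 0.24×0.28 + 0.24×0.52
  = 0.1456 + 0.0672 + 0.1248 = 0.3376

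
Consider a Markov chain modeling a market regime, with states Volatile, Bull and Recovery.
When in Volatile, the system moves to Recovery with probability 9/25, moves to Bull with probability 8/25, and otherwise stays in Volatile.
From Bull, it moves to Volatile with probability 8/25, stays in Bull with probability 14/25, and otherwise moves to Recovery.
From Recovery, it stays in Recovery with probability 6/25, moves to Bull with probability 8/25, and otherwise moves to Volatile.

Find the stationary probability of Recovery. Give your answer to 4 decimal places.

0.2312

Let the stationary distribution be π with π = πP and π_1 + π_2 + π_3 = 1.
π_1 = 0.32·π_1 + 0.32·π_2 + 0.44·π_3
π_2 = 0.32·π_1 + 0.56·π_2 + 0.32·π_3
Solving with the normalization constraint gives π = (0.3477, 0.4211, 0.2312).
So the stationary probability of Recovery is 0.2312.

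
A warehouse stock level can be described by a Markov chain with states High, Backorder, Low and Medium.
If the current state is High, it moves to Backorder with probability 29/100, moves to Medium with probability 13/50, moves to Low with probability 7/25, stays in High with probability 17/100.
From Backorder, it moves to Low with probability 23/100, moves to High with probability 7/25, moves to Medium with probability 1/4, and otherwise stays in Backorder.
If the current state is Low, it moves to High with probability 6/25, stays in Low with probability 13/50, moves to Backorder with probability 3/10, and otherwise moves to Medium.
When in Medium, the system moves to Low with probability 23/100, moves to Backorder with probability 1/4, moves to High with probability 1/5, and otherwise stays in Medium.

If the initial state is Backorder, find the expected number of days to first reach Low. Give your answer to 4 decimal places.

4.1385

Let t(s) be the expected number of days to first reach Low from state s, with t(Low) = 0. Conditioning on the first day:
t(High) = 1 + 0.17·t(High) + 0.29·t(Backorder) + 0.26·t(Medium)
t(Backorder) = 1 + 0.28·t(High) + 0.24·t(Backorder) + 0.25·t(Medium)
t(Medium) = 1 + 0.2·t(High) + 0.25·t(Backorder) + 0.32·t(Medium)
Solving: t(High) = 3.9522, t(Backorder) = 4.1385, t(Medium) = 4.1545.
Expected days from Backorder to Low: 4.1385.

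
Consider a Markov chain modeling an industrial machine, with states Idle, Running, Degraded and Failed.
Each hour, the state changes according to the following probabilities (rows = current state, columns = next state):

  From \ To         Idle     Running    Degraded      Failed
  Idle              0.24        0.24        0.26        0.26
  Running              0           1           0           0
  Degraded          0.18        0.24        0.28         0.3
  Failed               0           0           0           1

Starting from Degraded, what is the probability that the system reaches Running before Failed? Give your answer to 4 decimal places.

Let h(s) be the probability of absorption at Running starting from transient state s. Then h(Running) = 1 and h(Failed) = 0. By first-step analysis:
h(Idle) = 0.24·h(Idle) + 0.24·1 + 0.26·h(Degraded) + 0.26·0
h(Degraded) = 0.18·h(Idle) + 0.24·1 + 0.28·h(Degraded) + 0.3·0
Solving: h(Idle) = 0.4700, h(Degraded) = 0.4508.
Starting from Degraded, the probability is 0.4508.

0.4508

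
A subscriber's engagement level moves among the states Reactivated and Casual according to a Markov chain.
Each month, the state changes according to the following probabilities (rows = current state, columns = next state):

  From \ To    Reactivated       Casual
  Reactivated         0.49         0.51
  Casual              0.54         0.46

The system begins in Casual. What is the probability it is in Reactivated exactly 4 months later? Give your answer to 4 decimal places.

Propagate the distribution vector 4 months from Casual.
After 0 months: (0.0000, 1.0000)
After 1 month: (0.5400, 0.4600)
After 2 months: (0.5130, 0.4870)
After 3 months: (0.5144, 0.4857)
After 4 months: (0.5143, 0.4857)
P(in Reactivated after 4 months) = 0.5143

0.5143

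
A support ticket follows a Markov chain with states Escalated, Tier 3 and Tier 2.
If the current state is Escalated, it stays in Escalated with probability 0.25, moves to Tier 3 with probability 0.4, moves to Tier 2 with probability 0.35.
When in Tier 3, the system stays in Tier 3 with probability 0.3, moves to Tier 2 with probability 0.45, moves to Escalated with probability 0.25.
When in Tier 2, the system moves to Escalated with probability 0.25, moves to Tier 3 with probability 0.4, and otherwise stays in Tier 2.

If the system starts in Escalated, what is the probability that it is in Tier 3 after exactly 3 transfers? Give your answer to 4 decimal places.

0.3640

Propagate the distribution vector 3 transfers from Escalated.
After 0 transfers: (1.0000, 0.0000, 0.0000)
After 1 transfer: (0.2500, 0.4000, 0.3500)
After 2 transfers: (0.2500, 0.3600, 0.3900)
After 3 transfers: (0.2500, 0.3640, 0.3860)
P(in Tier 3 after 3 transfers) = 0.3640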